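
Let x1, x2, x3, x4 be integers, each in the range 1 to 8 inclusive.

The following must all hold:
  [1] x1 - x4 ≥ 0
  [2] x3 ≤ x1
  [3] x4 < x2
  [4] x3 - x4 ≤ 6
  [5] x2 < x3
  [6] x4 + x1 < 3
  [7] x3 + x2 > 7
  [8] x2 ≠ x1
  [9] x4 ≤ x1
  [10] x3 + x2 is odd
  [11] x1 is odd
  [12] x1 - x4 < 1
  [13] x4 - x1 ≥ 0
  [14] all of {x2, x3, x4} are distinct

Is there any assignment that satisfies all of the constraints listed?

Constraints 2, 3, 5, and 13 give x1 ≤ x4, x4 < x2, x2 < x3, x3 ≤ x1. Chaining: x1 ≤ x4 < x2 < x3 ≤ x1, which forces x1 < x1 — impossible.

Unsatisfiable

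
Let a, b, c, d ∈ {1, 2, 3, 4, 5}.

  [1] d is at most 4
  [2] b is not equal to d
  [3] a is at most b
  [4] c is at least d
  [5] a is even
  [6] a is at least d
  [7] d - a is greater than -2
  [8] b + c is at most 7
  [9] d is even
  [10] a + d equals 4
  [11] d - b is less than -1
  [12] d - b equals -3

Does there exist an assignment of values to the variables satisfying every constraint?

Satisfiable

One satisfying assignment is a = 2, b = 5, c = 2, d = 2.
For the less obvious constraints — constraint 7: d - a = 0; constraint 8: b + c = 7 — and the others hold by inspection.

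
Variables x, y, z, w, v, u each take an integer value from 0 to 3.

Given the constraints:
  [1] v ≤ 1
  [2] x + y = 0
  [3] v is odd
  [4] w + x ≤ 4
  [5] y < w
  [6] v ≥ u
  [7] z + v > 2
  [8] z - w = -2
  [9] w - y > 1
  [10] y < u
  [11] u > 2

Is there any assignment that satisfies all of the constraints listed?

Unsatisfiable

From constraint 11: u ≥ 3. From constraints 1 and 6: u ≤ v and v ≤ 1, so u ≤ 1. But 1 < 3, so no value of u works.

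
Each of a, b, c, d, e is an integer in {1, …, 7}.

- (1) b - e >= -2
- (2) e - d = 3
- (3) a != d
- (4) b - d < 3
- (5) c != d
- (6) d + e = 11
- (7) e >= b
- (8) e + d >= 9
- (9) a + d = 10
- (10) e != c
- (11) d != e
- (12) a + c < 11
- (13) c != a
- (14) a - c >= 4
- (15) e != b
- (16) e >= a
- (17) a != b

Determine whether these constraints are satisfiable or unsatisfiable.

Take a = 6, b = 5, c = 2, d = 4, e = 7. Then constraint 1: b - e = -2; constraint 2: e - d = 3; constraint 4: b - d = 1, and every other listed constraint is also met.

Satisfiable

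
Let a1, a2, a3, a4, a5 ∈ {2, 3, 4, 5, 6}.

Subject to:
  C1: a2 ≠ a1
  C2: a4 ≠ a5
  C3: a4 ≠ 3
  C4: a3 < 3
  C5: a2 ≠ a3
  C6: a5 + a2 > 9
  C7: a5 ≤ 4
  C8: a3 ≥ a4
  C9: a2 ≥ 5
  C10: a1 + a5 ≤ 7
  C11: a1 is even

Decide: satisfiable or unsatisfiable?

Satisfiable

Setting (a1, a2, a3, a4, a5) = (2, 6, 2, 2, 4) satisfies everything: constraint 6: a5 + a2 = 10; constraint 10: a1 + a5 = 6, and the others follow.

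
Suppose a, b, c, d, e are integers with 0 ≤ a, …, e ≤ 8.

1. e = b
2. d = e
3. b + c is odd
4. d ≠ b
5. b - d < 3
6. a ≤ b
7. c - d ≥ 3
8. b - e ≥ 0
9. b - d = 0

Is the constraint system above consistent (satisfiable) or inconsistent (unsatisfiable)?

Unsatisfiable

From constraints 1 and 2, d = e = b, so d = b. But constraint 4 says d ≠ b. Contradiction.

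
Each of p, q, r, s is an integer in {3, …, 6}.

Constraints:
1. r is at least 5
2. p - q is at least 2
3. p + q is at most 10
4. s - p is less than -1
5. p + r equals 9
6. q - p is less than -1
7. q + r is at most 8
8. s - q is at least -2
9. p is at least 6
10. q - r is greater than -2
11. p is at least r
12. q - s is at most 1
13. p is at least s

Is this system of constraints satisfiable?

Unsatisfiable

From constraint 9: p ≥ 6. From constraint 1: r ≥ 5. Hence p + r ≥ 11. But constraint 5 requires p + r = 9, and 9 < 11. Contradiction.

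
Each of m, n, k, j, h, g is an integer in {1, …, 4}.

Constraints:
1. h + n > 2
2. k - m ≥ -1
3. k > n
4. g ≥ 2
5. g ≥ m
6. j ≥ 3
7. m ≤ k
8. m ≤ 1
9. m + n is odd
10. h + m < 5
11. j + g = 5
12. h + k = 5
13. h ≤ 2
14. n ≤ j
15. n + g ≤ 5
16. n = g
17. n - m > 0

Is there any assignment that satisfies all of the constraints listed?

Setting (m, n, k, j, h, g) = (1, 2, 3, 3, 2, 2) satisfies everything: constraint 1: h + n = 4; constraint 2: k - m = 2, and the others follow.

Satisfiable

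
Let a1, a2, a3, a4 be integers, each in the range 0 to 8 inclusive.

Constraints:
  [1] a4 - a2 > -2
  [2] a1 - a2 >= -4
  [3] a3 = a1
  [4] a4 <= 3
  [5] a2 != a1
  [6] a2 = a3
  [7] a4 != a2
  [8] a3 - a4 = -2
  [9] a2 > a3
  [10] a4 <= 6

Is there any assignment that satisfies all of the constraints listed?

Unsatisfiable

From constraints 3 and 6, a2 = a3 = a1, so a2 = a1. But constraint 5 says a2 ≠ a1. Contradiction.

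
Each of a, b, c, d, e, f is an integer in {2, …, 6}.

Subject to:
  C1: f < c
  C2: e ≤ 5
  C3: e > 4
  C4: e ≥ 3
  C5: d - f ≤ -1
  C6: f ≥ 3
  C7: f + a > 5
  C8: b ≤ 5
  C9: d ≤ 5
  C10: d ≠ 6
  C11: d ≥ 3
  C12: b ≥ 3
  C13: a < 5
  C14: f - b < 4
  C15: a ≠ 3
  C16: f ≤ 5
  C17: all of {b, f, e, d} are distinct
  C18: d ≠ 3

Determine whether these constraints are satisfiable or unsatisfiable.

Constraints 2, 4, 6, 8, 9, 11, 12, and 16 confine each of b, f, e, d to the 3 values {3, …, 5}.
Constraint 17 requires all 4 of them to be distinct, but only 3 values are available — impossible by the pigeonhole principle.

Unsatisfiable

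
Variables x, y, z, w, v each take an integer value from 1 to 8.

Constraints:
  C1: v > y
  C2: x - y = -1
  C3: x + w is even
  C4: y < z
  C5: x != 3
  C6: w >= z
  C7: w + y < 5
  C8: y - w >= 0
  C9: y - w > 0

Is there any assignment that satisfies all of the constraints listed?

Constraints 4, 6, and 9 give y < z, z ≤ w, w < y. Chaining: y < z ≤ w < y, which forces y < y — impossible.

Unsatisfiable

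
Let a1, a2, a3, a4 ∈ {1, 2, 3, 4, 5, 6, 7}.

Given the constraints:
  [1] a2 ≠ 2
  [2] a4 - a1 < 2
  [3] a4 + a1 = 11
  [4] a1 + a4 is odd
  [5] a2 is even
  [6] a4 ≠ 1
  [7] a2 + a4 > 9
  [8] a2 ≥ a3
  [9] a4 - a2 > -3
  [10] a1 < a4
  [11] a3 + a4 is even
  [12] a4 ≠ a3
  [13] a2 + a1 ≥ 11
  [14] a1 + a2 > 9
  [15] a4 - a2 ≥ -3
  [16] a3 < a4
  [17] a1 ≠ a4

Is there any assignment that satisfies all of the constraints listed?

Satisfiable

Try a1 = 5, a2 = 6, a3 = 4, a4 = 6.
Check constraint 2: a4 - a1 = 1; constraint 3: a4 + a1 = 11; constraint 7: a2 + a4 = 12. The remaining constraints are straightforward to verify.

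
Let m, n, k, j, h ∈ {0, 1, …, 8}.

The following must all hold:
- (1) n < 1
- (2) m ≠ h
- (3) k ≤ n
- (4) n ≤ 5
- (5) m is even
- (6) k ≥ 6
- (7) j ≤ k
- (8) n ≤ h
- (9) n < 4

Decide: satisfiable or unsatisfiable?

From constraints 3 and 6: n ≥ k and k ≥ 6, so n ≥ 6. From constraint 1: n ≤ 0. But 0 < 6, so no value of n works.

Unsatisfiable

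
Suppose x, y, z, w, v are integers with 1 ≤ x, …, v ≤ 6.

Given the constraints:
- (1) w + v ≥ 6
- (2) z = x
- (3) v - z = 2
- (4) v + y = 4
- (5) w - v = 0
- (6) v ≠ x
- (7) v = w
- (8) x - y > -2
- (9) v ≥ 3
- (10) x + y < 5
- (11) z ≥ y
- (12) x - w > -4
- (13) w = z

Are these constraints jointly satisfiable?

From constraints 2, 7, and 13, v = w = z = x, so v = x. But constraint 6 says v ≠ x. Contradiction.

Unsatisfiable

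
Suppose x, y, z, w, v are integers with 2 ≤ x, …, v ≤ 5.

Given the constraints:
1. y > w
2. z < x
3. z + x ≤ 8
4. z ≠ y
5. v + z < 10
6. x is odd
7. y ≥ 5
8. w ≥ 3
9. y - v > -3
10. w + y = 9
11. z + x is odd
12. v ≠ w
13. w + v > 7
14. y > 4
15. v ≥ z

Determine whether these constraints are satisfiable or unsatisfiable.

Satisfiable

The assignment x = 3, y = 5, z = 2, w = 4, v = 5 works:
  constraint 3 holds since z + x = 5.
  constraint 5 holds since v + z = 7.
  constraint 9 holds since y - v = 0.
The rest check out directly.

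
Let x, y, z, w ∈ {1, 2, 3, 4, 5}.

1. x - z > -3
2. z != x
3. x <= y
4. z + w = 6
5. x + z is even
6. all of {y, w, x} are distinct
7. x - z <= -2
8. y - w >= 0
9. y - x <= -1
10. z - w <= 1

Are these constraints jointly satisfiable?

Unsatisfiable

Constraints 7, 8, 9, and 10 give z − x ≥ 2, x − y ≥ 1, y − w ≥ 0, w − z ≥ -1.
Adding all 4 inequalities: the left sides telescope to 0, and the right sides sum to 2 + 1 + 0 + (-1) = 2. So 0 ≥ 2, which is false.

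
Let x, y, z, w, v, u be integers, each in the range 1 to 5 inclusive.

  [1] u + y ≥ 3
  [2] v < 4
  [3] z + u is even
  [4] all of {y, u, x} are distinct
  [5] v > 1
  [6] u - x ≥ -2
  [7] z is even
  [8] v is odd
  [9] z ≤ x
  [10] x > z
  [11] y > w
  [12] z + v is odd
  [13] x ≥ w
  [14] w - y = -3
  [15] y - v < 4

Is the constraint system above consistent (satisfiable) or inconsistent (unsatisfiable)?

The assignment x = 3, y = 4, z = 2, w = 1, v = 3, u = 2 works:
  constraint 1 holds since u + y = 6.
  constraint 6 holds since u - x = -1.
  constraint 14 holds since w - y = -3.
The rest check out directly.

Satisfiable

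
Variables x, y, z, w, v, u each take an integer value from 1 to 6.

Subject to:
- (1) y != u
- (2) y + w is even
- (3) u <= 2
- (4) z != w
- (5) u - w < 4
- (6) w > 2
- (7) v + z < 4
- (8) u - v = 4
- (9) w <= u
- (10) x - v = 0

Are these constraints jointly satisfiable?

Unsatisfiable

From constraint 6: w ≥ 3. From constraints 3 and 9: w ≤ u and u ≤ 2, so w ≤ 2. But 2 < 3, so no value of w works.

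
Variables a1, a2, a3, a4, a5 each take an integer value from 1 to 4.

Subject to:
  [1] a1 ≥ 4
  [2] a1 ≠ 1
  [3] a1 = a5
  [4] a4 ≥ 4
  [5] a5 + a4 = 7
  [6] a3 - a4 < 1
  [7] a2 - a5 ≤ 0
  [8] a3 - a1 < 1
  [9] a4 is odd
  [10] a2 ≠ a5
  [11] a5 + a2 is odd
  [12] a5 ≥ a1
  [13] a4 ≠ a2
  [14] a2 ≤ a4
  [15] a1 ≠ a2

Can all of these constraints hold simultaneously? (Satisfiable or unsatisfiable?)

Unsatisfiable

From constraints 1 and 12: a5 ≥ a1 ≥ 4. From constraint 4: a4 ≥ 4. Hence a5 + a4 ≥ 8. But constraint 5 requires a5 + a4 = 7, and 7 < 8. Contradiction.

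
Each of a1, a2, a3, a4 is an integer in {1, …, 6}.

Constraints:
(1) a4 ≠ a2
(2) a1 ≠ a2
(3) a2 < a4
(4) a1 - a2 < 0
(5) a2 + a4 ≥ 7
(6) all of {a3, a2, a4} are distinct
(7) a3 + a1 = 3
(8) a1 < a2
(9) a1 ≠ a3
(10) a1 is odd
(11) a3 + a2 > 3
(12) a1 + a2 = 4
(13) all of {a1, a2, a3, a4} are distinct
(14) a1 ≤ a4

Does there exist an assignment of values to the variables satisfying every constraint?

Take a1 = 1, a2 = 3, a3 = 2, a4 = 6. Then constraint 4: a1 - a2 = -2; constraint 5: a2 + a4 = 9, and every other listed constraint is also met.

Satisfiable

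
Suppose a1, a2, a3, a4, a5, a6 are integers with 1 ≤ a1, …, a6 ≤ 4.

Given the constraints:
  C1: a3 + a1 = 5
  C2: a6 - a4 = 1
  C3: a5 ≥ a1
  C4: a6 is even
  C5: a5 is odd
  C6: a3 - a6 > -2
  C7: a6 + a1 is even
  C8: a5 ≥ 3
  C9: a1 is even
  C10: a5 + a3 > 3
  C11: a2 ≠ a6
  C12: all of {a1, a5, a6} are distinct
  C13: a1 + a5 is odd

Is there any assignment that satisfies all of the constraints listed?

Satisfiable

Try a1 = 2, a2 = 1, a3 = 3, a4 = 3, a5 = 3, a6 = 4.
Check constraint 1: a3 + a1 = 5; constraint 2: a6 - a4 = 1. The remaining constraints are straightforward to verify.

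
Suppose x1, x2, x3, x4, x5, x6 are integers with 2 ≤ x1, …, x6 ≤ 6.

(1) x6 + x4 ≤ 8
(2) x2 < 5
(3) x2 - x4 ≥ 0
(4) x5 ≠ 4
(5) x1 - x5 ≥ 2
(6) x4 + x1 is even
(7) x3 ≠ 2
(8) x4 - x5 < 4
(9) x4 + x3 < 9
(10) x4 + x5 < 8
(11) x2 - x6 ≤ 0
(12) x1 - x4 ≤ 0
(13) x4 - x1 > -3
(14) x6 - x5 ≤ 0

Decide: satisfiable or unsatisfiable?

Unsatisfiable

Constraints 3, 5, 11, 12, and 14 give x1 − x5 ≥ 2, x5 − x6 ≥ 0, x6 − x2 ≥ 0, x2 − x4 ≥ 0, x4 − x1 ≥ 0.
Adding all 5 inequalities: the left sides telescope to 0, and the right sides sum to 2 + 0 + 0 + 0 + 0 = 2. So 0 ≥ 2, which is false.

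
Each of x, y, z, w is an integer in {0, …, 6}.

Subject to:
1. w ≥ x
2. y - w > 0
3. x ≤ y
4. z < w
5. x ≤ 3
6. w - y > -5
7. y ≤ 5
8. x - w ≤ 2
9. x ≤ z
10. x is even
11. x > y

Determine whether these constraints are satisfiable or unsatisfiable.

Constraints 2, 4, 9, and 11 give y < x, x ≤ z, z < w, w < y. Chaining: y < x ≤ z < w < y, which forces y < y — impossible.

Unsatisfiable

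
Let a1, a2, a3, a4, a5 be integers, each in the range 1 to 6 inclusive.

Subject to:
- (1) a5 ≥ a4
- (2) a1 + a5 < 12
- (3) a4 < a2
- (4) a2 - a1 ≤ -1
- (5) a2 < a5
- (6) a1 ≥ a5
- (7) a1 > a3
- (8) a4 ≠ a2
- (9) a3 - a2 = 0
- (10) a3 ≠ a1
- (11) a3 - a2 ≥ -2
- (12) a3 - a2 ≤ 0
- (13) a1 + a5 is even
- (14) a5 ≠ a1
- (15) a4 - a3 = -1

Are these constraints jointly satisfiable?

One satisfying assignment is a1 = 6, a2 = 3, a3 = 3, a4 = 2, a5 = 4.
For the less obvious constraints — constraint 2: a1 + a5 = 10; constraint 4: a2 - a1 = -3; constraint 9: a3 - a2 = 0 — and the others hold by inspection.

Satisfiable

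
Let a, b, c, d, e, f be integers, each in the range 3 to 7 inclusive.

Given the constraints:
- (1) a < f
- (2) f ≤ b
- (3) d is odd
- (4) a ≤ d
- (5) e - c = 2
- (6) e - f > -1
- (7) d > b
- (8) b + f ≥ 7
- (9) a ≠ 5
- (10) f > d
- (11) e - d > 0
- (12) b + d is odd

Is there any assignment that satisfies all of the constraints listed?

Unsatisfiable

Constraints 2, 7, and 10 give b < d, d < f, f ≤ b. Chaining: b < d < f ≤ b, which forces b < b — impossible.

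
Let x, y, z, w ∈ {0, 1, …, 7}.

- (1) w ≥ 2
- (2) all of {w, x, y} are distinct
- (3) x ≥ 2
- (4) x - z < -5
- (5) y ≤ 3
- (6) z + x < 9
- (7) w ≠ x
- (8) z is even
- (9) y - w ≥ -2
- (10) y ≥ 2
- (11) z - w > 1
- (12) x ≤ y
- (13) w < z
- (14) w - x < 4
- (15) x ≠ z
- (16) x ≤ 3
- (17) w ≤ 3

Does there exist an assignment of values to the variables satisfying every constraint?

Constraints 1, 3, 5, 10, 16, and 17 confine each of w, x, y to the 2 values {2, 3}.
Constraint 2 requires all 3 of them to be distinct, but only 2 values are available — impossible by the pigeonhole principle.

Unsatisfiable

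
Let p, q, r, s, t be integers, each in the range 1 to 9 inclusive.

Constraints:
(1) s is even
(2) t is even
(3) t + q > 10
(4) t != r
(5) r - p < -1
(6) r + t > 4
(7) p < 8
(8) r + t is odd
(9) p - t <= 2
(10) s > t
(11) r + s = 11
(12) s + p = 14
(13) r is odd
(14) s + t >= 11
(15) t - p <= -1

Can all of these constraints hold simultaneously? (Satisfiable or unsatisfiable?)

Take p = 6, q = 9, r = 3, s = 8, t = 4. Then constraint 3: t + q = 13; constraint 5: r - p = -3, and every other listed constraint is also met.

Satisfiable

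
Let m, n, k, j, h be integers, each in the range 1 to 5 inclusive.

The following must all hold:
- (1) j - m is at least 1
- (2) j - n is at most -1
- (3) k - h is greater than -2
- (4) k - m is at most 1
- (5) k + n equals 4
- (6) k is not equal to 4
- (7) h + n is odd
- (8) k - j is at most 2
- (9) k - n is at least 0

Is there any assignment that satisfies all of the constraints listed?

Unsatisfiable

Constraints 1, 2, 4, and 9 give n − j ≥ 1, j − m ≥ 1, m − k ≥ -1, k − n ≥ 0.
Adding all 4 inequalities: the left sides telescope to 0, and the right sides sum to 1 + 1 + (-1) + 0 = 1. So 0 ≥ 1, which is false.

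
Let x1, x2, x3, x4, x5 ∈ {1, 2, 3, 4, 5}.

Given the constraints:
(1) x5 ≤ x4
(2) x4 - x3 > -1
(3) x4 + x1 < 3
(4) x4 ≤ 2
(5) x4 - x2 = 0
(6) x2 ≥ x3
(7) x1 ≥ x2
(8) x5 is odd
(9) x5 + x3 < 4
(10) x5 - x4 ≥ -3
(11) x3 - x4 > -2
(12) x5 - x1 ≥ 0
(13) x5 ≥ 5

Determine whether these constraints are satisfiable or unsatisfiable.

Unsatisfiable

From constraint 13: x5 ≥ 5. From constraints 1 and 4: x5 ≤ x4 and x4 ≤ 2, so x5 ≤ 2. But 2 < 5, so no value of x5 works.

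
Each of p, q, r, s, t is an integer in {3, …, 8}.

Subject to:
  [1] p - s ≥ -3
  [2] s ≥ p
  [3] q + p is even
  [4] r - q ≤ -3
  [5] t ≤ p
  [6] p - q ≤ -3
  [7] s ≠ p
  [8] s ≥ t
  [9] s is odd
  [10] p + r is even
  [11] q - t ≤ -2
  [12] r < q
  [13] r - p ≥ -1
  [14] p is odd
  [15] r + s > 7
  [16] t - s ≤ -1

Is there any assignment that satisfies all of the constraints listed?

Unsatisfiable

Constraints 1, 4, 11, 13, and 16 give q − r ≥ 3, r − p ≥ -1, p − s ≥ -3, s − t ≥ 1, t − q ≥ 2.
Adding all 5 inequalities: the left sides telescope to 0, and the right sides sum to 3 + (-1) + (-3) + 1 + 2 = 2. So 0 ≥ 2, which is false.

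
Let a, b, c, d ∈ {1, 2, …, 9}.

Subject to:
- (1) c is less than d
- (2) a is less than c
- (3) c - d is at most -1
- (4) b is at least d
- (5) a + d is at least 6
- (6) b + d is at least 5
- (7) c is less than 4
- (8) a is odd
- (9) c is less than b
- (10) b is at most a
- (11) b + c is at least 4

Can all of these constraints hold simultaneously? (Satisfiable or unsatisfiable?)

Constraints 1, 2, 4, and 10 give b ≤ a, a < c, c < d, d ≤ b. Chaining: b ≤ a < c < d ≤ b, which forces b < b — impossible.

Unsatisfiable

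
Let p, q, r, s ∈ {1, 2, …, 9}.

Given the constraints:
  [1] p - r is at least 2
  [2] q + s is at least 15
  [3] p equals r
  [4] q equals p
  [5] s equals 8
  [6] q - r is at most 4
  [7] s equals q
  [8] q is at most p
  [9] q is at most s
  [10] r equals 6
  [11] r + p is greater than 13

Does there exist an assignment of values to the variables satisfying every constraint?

Unsatisfiable

Constraint 5 fixes s = 8 and constraint 10 fixes r = 6. Constraints 3, 4, and 7 give s = q = p = r, so s = r. But 8 ≠ 6 — contradiction.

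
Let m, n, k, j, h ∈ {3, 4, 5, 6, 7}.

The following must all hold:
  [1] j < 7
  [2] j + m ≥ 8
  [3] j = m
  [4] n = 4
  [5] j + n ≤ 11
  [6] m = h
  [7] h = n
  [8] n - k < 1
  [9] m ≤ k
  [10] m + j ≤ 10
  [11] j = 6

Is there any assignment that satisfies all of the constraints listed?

Constraint 11 fixes j = 6 and constraint 4 fixes n = 4. Constraints 3, 6, and 7 give j = m = h = n, so j = n. But 6 ≠ 4 — contradiction.

Unsatisfiable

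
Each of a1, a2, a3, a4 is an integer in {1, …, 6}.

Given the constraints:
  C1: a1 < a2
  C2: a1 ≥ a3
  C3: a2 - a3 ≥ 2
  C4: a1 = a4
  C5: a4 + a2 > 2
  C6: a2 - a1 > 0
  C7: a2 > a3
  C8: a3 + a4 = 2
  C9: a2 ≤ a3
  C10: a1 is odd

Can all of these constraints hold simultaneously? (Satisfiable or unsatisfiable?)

Unsatisfiable

Constraints 1, 2, and 9 give a1 < a2, a2 ≤ a3, a3 ≤ a1. Chaining: a1 < a2 ≤ a3 ≤ a1, which forces a1 < a1 — impossible.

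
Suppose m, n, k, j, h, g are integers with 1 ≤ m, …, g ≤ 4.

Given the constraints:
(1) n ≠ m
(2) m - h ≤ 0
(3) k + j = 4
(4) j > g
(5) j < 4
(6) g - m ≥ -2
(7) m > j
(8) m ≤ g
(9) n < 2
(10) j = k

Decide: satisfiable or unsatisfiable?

Constraints 4, 7, and 8 give g < j, j < m, m ≤ g. Chaining: g < j < m ≤ g, which forces g < g — impossible.

Unsatisfiable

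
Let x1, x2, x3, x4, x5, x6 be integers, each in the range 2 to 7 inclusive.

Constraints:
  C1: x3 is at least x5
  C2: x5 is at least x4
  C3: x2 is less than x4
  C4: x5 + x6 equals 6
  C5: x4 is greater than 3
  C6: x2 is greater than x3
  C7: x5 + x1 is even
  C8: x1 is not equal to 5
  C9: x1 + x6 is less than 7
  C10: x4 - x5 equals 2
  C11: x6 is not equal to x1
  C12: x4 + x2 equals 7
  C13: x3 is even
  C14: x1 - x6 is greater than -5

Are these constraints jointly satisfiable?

Unsatisfiable

Constraints 1, 2, 3, and 6 give x4 ≤ x5, x5 ≤ x3, x3 < x2, x2 < x4. Chaining: x4 ≤ x5 ≤ x3 < x2 < x4, which forces x4 < x4 — impossible.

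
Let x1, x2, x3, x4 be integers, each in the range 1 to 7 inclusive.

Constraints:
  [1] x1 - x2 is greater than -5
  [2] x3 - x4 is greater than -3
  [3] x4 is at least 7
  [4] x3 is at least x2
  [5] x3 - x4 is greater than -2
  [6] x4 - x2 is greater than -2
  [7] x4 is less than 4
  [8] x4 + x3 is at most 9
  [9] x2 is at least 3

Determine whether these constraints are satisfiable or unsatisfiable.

Unsatisfiable

From constraint 3: x4 ≥ 7. From constraints 4 and 9: x3 ≥ x2 ≥ 3. Hence x4 + x3 ≥ 10. But constraint 8 requires x4 + x3 ≤ 9, and 9 < 10. Contradiction.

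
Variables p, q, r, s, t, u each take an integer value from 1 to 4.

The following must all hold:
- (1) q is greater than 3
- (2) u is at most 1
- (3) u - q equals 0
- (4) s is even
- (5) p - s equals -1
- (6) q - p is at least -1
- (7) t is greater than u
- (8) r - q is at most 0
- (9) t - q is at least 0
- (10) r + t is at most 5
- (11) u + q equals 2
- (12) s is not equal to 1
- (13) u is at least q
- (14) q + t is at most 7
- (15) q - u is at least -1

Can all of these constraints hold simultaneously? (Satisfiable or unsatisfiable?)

From constraint 1: q ≥ 4. From constraints 2 and 13: q ≤ u and u ≤ 1, so q ≤ 1. But 1 < 4, so no value of q works.

Unsatisfiable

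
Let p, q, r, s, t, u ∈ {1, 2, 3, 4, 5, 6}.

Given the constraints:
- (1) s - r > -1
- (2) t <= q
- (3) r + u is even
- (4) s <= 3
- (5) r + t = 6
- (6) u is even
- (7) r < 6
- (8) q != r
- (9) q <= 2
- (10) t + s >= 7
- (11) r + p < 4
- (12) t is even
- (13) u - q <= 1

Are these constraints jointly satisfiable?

Unsatisfiable

From constraints 2 and 9: t ≤ q ≤ 2. From constraint 4: s ≤ 3. Hence t + s ≤ 5. But constraint 10 requires t + s ≥ 7, and 7 > 5. Contradiction.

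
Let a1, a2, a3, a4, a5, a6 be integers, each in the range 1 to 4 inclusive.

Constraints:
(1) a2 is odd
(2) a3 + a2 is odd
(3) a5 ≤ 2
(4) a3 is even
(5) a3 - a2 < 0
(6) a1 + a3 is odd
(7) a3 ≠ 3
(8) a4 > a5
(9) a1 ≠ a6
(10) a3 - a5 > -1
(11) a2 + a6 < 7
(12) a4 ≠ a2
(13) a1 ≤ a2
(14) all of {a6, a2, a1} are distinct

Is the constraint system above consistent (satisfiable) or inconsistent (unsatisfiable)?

Try a1 = 1, a2 = 3, a3 = 2, a4 = 4, a5 = 1, a6 = 2.
Check constraint 5: a3 - a2 = -1; constraint 10: a3 - a5 = 1. The remaining constraints are straightforward to verify.

Satisfiable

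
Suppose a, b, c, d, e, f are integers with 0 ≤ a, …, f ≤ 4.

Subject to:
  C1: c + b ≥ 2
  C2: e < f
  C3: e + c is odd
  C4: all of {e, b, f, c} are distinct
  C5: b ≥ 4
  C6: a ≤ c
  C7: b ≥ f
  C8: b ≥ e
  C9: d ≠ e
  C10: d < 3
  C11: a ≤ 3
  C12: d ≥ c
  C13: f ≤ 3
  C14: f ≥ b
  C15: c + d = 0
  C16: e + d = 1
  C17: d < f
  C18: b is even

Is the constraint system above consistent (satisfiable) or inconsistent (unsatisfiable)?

From constraint 5: b ≥ 4. From constraints 13 and 14: b ≤ f and f ≤ 3, so b ≤ 3. But 3 < 4, so no value of b works.

Unsatisfiable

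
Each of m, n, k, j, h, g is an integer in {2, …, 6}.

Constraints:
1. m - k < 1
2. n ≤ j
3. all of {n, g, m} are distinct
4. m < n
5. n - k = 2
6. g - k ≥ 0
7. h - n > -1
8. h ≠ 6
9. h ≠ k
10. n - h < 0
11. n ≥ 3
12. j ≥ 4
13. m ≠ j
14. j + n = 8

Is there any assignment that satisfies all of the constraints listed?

Setting (m, n, k, j, h, g) = (2, 4, 2, 4, 5, 5) satisfies everything: constraint 1: m - k = 0; constraint 5: n - k = 2, and the others follow.

Satisfiable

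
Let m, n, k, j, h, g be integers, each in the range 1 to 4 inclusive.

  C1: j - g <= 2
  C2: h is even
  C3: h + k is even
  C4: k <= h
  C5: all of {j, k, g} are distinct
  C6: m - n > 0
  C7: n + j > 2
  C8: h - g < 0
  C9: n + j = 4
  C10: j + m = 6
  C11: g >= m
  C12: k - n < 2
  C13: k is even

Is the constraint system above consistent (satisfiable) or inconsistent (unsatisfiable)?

One satisfying assignment is m = 3, n = 1, k = 2, j = 3, h = 2, g = 4.
For the less obvious constraints — constraint 1: j - g = -1; constraint 6: m - n = 2; constraint 7: n + j = 4 — and the others hold by inspection.

Satisfiable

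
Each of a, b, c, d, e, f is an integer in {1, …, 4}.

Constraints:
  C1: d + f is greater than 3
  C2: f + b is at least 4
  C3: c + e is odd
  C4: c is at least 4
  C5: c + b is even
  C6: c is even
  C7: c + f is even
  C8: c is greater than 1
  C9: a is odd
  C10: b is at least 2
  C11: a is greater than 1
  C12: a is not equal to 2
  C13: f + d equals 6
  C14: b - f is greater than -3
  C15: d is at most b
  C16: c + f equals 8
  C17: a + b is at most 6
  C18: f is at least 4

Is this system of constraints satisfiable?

Satisfiable

Setting (a, b, c, d, e, f) = (3, 2, 4, 2, 1, 4) satisfies everything: constraint 1: d + f = 6; constraint 2: f + b = 6; constraint 13: f + d = 6, and the others follow.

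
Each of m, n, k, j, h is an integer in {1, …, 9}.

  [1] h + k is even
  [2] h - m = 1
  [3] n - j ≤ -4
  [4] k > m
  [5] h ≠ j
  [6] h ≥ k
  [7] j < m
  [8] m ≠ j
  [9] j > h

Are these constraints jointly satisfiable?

Constraints 4, 6, 7, and 9 give h < j, j < m, m < k, k ≤ h. Chaining: h < j < m < k ≤ h, which forces h < h — impossible.

Unsatisfiable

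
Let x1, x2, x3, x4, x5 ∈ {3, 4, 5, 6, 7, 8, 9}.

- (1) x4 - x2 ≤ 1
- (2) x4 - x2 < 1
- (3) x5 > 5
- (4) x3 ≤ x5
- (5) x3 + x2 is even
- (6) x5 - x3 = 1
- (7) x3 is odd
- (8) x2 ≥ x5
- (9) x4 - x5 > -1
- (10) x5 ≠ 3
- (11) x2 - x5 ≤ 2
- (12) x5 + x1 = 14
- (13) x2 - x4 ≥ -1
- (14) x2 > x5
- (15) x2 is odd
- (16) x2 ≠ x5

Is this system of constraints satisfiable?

Satisfiable

Try x1 = 8, x2 = 7, x3 = 5, x4 = 7, x5 = 6.
Check constraint 1: x4 - x2 = 0; constraint 2: x4 - x2 = 0; constraint 6: x5 - x3 = 1. The remaining constraints are straightforward to verify.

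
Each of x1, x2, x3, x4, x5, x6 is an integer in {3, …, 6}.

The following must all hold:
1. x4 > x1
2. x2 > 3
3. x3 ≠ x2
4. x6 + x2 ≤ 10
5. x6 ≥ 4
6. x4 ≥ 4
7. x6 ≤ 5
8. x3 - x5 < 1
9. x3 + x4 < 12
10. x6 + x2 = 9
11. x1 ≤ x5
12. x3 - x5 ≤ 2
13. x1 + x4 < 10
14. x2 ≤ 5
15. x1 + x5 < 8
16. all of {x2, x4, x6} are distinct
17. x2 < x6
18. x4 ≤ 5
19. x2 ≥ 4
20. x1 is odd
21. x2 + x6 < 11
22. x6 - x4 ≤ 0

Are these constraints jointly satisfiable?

Constraints 5, 6, 7, 14, 18, and 19 confine each of x2, x4, x6 to the 2 values {4, 5}.
Constraint 16 requires all 3 of them to be distinct, but only 2 values are available — impossible by the pigeonhole principle.

Unsatisfiable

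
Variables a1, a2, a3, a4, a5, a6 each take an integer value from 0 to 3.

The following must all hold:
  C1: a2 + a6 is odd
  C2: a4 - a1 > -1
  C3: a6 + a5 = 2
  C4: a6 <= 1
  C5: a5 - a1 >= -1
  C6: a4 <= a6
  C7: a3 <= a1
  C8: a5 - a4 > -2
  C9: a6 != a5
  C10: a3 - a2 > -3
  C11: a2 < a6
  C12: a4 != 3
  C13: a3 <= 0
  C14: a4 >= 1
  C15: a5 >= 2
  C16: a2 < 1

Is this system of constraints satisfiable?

From constraints 6 and 14: a6 ≥ a4 ≥ 1. From constraint 15: a5 ≥ 2. Hence a6 + a5 ≥ 3. But constraint 3 requires a6 + a5 = 2, and 2 < 3. Contradiction.

Unsatisfiable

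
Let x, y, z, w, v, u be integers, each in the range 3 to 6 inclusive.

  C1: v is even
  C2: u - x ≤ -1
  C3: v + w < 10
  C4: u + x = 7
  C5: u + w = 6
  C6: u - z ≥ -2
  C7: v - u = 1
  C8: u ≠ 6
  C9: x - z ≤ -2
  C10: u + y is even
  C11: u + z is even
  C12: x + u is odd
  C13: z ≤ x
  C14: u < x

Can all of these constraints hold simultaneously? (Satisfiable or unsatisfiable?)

Constraints 2, 6, and 9 give x − u ≥ 1, u − z ≥ -2, z − x ≥ 2.
Adding all 3 inequalities: the left sides telescope to 0, and the right sides sum to 1 + (-2) + 2 = 1. So 0 ≥ 1, which is false.

Unsatisfiable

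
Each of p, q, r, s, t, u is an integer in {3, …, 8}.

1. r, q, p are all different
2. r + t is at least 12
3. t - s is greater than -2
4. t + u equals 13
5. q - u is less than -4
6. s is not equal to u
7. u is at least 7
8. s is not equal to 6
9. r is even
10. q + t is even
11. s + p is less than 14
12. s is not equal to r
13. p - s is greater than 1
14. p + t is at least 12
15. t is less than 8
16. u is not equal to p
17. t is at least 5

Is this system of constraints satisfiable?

Satisfiable

One satisfying assignment is p = 7, q = 3, r = 8, s = 4, t = 5, u = 8.
For the less obvious constraints — constraint 2: r + t = 13; constraint 3: t - s = 1; constraint 4: t + u = 13 — and the others hold by inspection.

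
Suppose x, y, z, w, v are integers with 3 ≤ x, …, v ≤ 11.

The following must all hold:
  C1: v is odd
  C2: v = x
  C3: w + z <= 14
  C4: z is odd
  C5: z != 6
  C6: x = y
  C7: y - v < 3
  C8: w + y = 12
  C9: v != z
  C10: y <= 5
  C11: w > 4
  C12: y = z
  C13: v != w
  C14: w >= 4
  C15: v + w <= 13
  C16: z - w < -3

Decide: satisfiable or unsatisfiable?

From constraints 2, 6, and 12, v = x = y = z, so v = z. But constraint 9 says v ≠ z. Contradiction.

Unsatisfiable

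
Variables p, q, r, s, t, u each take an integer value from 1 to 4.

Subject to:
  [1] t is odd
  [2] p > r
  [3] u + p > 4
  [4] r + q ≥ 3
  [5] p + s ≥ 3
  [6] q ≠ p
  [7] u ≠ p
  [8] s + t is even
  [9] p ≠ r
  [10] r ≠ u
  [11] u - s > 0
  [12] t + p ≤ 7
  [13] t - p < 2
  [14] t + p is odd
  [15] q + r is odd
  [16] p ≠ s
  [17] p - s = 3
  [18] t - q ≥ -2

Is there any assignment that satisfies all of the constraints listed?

Satisfiable

One satisfying assignment is p = 4, q = 2, r = 1, s = 1, t = 3, u = 2.
For the less obvious constraints — constraint 3: u + p = 6; constraint 4: r + q = 3 — and the others hold by inspection.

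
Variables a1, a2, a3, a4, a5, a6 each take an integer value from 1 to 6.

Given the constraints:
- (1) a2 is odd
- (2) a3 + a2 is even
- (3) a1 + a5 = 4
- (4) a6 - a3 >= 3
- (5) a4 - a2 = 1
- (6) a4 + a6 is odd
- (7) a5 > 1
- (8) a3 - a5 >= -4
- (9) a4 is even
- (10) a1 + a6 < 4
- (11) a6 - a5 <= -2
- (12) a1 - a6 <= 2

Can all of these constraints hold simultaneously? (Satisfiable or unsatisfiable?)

Unsatisfiable

Constraints 4, 8, and 11 give a5 − a6 ≥ 2, a6 − a3 ≥ 3, a3 − a5 ≥ -4.
Adding all 3 inequalities: the left sides telescope to 0, and the right sides sum to 2 + 3 + (-4) = 1. So 0 ≥ 1, which is false.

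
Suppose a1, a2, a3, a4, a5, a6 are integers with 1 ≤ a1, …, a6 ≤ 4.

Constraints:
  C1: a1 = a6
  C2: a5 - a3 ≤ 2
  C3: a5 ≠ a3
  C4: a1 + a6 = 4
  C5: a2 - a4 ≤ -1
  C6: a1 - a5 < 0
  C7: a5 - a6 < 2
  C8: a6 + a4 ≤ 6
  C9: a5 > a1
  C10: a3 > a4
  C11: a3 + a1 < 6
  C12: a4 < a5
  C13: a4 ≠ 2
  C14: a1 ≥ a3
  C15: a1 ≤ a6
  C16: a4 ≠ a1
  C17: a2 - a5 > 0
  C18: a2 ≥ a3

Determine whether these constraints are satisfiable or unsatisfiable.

Unsatisfiable

Constraints 5, 9, 10, 14, and 17 give a2 < a4, a4 < a3, a3 ≤ a1, a1 < a5, a5 < a2. Chaining: a2 < a4 < a3 ≤ a1 < a5 < a2, which forces a2 < a2 — impossible.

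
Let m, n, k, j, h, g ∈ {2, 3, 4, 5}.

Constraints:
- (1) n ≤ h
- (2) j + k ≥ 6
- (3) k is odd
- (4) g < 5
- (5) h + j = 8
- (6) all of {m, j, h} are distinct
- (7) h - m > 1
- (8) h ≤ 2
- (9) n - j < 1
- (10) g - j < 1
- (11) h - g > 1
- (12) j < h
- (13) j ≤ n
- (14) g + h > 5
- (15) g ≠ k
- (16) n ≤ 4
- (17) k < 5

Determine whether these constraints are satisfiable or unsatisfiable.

Unsatisfiable

From constraint 8: h ≤ 2. From constraints 13 and 16: j ≤ n ≤ 4. Hence h + j ≤ 6. But constraint 5 requires h + j = 8, and 8 > 6. Contradiction.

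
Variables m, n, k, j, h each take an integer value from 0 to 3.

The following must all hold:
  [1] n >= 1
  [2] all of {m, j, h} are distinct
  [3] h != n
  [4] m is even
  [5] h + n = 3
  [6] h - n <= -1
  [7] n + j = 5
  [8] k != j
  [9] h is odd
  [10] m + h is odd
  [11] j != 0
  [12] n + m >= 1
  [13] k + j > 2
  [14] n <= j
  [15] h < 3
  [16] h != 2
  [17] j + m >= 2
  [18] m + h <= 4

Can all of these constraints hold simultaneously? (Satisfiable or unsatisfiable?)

One satisfying assignment is m = 0, n = 2, k = 1, j = 3, h = 1.
For the less obvious constraints — constraint 5: h + n = 3; constraint 6: h - n = -1 — and the others hold by inspection.

Satisfiable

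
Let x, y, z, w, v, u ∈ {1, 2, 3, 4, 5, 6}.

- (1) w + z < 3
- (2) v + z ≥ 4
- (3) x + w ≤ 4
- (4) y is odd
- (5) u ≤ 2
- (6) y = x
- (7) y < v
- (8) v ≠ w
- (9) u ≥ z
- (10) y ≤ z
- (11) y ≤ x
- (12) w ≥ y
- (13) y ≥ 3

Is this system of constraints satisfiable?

Unsatisfiable

From constraints 10 and 13: z ≥ y and y ≥ 3, so z ≥ 3. From constraints 5 and 9: z ≤ u and u ≤ 2, so z ≤ 2. But 2 < 3, so no value of z works.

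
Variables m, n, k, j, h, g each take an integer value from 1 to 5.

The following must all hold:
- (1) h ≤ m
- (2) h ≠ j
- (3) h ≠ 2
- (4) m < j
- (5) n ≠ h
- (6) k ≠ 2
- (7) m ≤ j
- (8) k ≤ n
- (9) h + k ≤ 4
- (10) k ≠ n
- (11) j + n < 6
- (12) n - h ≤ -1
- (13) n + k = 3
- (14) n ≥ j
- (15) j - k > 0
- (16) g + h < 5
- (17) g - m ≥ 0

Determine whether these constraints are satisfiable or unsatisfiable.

Unsatisfiable

Constraints 1, 4, 12, and 14 give n < h, h ≤ m, m < j, j ≤ n. Chaining: n < h ≤ m < j ≤ n, which forces n < n — impossible.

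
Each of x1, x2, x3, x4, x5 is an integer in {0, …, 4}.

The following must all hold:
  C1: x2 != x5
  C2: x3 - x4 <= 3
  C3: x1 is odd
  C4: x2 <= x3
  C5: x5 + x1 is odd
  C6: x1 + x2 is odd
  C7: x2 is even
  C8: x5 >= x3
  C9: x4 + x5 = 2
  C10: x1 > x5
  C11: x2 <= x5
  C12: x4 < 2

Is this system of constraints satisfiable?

One satisfying assignment is x1 = 3, x2 = 0, x3 = 0, x4 = 0, x5 = 2.
For the less obvious constraints — constraint 2: x3 - x4 = 0; constraint 3: x1 = 3 is odd; constraint 9: x4 + x5 = 2 — and the others hold by inspection.

Satisfiable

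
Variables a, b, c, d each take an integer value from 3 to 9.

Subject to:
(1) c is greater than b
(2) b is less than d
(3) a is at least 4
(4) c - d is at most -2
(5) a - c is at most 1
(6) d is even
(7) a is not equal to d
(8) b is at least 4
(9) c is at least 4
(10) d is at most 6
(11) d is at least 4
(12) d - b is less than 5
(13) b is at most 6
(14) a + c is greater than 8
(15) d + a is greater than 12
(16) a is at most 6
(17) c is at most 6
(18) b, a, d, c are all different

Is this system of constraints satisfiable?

Unsatisfiable

Constraints 3, 8, 9, 10, 11, 13, 16, and 17 confine each of b, a, d, c to the 3 values {4, …, 6}.
Constraint 18 requires all 4 of them to be distinct, but only 3 values are available — impossible by the pigeonhole principle.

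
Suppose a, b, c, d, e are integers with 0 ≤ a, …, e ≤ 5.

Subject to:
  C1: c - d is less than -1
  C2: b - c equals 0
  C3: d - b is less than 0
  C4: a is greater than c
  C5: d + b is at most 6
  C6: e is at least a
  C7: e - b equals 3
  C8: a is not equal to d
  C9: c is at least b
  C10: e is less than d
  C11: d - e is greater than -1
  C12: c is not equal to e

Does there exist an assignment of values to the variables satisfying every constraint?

Unsatisfiable

Constraints 3, 4, 6, 9, and 10 give a ≤ e, e < d, d < b, b ≤ c, c < a. Chaining: a ≤ e < d < b ≤ c < a, which forces a < a — impossible.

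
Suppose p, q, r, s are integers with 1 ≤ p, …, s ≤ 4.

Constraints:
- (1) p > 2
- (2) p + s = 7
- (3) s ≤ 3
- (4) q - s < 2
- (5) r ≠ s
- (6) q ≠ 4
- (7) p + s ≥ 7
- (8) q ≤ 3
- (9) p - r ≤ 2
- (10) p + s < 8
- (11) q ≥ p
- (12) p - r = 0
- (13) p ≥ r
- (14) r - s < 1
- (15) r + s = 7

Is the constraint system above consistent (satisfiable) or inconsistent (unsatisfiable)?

Unsatisfiable

From constraints 8 and 11: p ≤ q ≤ 3. From constraint 3: s ≤ 3. Hence p + s ≤ 6. But constraint 7 requires p + s ≥ 7, and 7 > 6. Contradiction.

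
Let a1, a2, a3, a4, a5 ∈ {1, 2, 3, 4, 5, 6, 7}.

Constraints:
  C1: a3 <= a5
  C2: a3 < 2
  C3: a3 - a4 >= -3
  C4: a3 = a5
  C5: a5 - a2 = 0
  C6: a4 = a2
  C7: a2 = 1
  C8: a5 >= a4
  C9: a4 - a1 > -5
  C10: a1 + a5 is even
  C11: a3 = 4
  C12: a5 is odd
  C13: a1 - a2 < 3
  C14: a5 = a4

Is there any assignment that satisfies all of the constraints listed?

Unsatisfiable

Constraint 11 fixes a3 = 4 and constraint 7 fixes a2 = 1. Constraints 4, 6, and 14 give a3 = a5 = a4 = a2, so a3 = a2. But 4 ≠ 1 — contradiction.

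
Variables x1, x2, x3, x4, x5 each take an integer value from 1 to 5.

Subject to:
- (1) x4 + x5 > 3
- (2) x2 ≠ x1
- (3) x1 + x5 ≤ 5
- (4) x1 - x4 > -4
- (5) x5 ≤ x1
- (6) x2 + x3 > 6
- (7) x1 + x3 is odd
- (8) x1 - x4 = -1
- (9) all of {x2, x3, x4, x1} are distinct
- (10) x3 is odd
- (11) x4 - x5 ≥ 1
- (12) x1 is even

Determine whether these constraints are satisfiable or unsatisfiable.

Satisfiable

Take x1 = 2, x2 = 4, x3 = 5, x4 = 3, x5 = 1. Then constraint 1: x4 + x5 = 4; constraint 3: x1 + x5 = 3; constraint 4: x1 - x4 = -1, and every other listed constraint is also met.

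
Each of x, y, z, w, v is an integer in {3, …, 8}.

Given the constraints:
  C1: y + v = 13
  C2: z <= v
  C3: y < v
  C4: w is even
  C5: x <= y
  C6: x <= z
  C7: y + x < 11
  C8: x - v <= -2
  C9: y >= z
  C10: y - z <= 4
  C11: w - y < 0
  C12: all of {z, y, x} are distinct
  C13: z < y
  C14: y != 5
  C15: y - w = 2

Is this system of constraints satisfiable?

Satisfiable

The assignment x = 3, y = 6, z = 4, w = 4, v = 7 works:
  constraint 1 holds since y + v = 13.
  constraint 7 holds since y + x = 9.
  constraint 8 holds since x - v = -4.
The rest check out directly.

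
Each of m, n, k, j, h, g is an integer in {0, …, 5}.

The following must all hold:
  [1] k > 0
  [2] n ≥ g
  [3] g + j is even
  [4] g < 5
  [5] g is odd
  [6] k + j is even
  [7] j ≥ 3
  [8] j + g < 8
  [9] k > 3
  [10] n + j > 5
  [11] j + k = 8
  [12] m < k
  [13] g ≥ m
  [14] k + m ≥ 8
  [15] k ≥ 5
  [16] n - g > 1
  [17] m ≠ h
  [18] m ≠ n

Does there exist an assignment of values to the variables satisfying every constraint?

One satisfying assignment is m = 3, n = 5, k = 5, j = 3, h = 4, g = 3.
For the less obvious constraints — constraint 8: j + g = 6; constraint 10: n + j = 8; constraint 11: j + k = 8 — and the others hold by inspection.

Satisfiable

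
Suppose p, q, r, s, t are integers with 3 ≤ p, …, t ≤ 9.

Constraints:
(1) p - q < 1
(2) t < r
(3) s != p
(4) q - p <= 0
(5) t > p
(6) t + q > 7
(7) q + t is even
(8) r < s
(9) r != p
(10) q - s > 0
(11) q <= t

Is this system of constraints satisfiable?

Constraints 2, 4, 5, 8, and 10 give r < s, s < q, q ≤ p, p < t, t < r. Chaining: r < s < q ≤ p < t < r, which forces r < r — impossible.

Unsatisfiable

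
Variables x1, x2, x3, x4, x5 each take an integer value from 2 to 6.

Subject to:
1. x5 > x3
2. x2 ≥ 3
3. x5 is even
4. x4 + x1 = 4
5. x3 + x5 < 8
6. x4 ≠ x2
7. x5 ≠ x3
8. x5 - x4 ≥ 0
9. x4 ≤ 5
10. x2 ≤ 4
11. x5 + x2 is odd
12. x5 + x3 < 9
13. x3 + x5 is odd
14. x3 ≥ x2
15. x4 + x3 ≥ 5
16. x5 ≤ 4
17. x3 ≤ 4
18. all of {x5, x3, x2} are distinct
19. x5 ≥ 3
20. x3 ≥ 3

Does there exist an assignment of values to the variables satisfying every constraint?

Constraints 2, 10, 16, 17, 19, and 20 confine each of x5, x3, x2 to the 2 values {3, 4}.
Constraint 18 requires all 3 of them to be distinct, but only 2 values are available — impossible by the pigeonhole principle.

Unsatisfiable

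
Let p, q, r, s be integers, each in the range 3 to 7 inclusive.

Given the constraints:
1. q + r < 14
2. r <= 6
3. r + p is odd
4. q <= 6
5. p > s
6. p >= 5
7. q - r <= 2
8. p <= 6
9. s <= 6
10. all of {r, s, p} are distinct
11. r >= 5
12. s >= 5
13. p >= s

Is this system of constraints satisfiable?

Constraints 2, 6, 8, 9, 11, and 12 confine each of r, s, p to the 2 values {5, 6}.
Constraint 10 requires all 3 of them to be distinct, but only 2 values are available — impossible by the pigeonhole principle.

Unsatisfiable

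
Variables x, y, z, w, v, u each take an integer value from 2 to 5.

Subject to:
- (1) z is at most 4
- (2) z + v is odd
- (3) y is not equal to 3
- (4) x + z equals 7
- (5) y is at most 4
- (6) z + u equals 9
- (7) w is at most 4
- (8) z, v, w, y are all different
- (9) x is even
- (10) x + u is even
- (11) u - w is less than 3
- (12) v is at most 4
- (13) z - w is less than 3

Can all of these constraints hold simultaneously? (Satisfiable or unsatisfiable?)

Unsatisfiable

Constraints 1, 5, 7, and 12 confine each of z, v, w, y to the 3 values {2, …, 4} (the domain already gives each ≥ 2).
Constraint 8 requires all 4 of them to be distinct, but only 3 values are available — impossible by the pigeonhole principle.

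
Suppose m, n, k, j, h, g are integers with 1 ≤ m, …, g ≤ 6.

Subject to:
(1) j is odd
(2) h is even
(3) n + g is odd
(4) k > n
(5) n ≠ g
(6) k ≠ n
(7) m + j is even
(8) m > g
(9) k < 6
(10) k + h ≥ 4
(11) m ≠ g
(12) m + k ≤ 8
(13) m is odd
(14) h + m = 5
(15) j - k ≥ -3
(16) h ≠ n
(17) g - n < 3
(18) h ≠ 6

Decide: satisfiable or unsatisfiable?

Satisfiable

One satisfying assignment is m = 3, n = 1, k = 3, j = 3, h = 2, g = 2.
For the less obvious constraints — constraint 10: k + h = 5; constraint 12: m + k = 6; constraint 14: h + m = 5 — and the others hold by inspection.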